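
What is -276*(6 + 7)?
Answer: -3588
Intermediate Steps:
-276*(6 + 7) = -276*13 = -3588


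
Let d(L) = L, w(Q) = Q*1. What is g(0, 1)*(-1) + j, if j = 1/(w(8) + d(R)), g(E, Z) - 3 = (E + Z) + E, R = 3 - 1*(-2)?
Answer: -51/13 ≈ -3.9231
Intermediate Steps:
w(Q) = Q
R = 5 (R = 3 + 2 = 5)
g(E, Z) = 3 + Z + 2*E (g(E, Z) = 3 + ((E + Z) + E) = 3 + (Z + 2*E) = 3 + Z + 2*E)
j = 1/13 (j = 1/(8 + 5) = 1/13 ≈ 0.076923)
g(0, 1)*(-1) + j = (3 + 1 + 2*0)*(-1) + 1/13 = (3 + 1 + 0)*(-1) + 1/13 = 4*(-1) + 1/13 = -4 + 1/13 = -51/13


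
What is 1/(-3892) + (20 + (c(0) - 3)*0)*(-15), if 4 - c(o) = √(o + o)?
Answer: -1167601/3892 ≈ -300.00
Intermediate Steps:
c(o) = 4 - √2*√o (c(o) = 4 - √(o + o) = 4 - √(2*o) = 4 - √2*√o)
1/(-3892) + (20 + (c(0) - 3)*0)*(-15) = 1/(-3892) + (20 + ((4 - √2*√0) - 3)*0)*(-15) = -1/3892 + (20 + ((4 - 1*√2*0) - 3)*0)*(-15) = -1/3892 + (20 + ((4 + 0) - 3)*0)*(-15) = -1/3892 + (20 + (4 - 3)*0)*(-15) = -1/3892 + (20 + 1*0)*(-15) = -1/3892 + (20 + 0)*(-15) = -1/3892 + 20*(-15) = -1/3892 - 300 = -1167601/3892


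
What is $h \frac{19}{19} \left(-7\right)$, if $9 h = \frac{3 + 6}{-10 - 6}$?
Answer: $\frac{7}{16} \approx 0.4375$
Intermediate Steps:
$h = - \frac{1}{16}$ ($h = \frac{\left(3 + 6\right) \frac{1}{-10 - 6}}{9} = \frac{9 \frac{1}{-16}}{9} = \frac{9 \left(- \frac{1}{16}\right)}{9} = \frac{1}{9} \left(- \frac{9}{16}\right) = - \frac{1}{16} \approx -0.0625$)
$h \frac{19}{19} \left(-7\right) = - \frac{19 \cdot \frac{1}{19}}{16} \left(-7\right) = \left(- \frac{1}{16}\right) 1 \left(-7\right) = \left(- \frac{1}{16}\right) \left(-7\right) = \frac{7}{16}$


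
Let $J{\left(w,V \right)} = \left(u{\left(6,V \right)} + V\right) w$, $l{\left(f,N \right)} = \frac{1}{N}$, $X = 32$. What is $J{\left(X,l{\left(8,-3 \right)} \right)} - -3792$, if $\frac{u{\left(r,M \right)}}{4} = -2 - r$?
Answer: $\frac{8272}{3} \approx 2757.3$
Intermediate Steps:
$u{\left(r,M \right)} = -8 - 4 r$ ($u{\left(r,M \right)} = 4 \left(-2 - r\right) = -8 - 4 r$)
$J{\left(w,V \right)} = w \left(-32 + V\right)$ ($J{\left(w,V \right)} = \left(\left(-8 - 24\right) + V\right) w = \left(-32 + V\right) w = w \left(-32 + V\right)$)
$J{\left(X,l{\left(8,-3 \right)} \right)} - -3792 = 32 \left(-32 + \frac{1}{-3}\right) - -3792 = 32 \left(-32 - \frac{1}{3}\right) + 3792 = 32 \left(- \frac{97}{3}\right) + 3792 = - \frac{3104}{3} + 3792 = \frac{8272}{3}$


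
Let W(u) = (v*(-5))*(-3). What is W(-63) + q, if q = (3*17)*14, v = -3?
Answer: 669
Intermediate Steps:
q = 714 (q = 51*14 = 714)
W(u) = -45 (W(u) = -3*(-5)*(-3) = 15*(-3) = -45)
W(-63) + q = -45 + 714 = 669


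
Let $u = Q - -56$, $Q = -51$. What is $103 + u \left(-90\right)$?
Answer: $-347$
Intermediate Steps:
$u = 5$ ($u = -51 - -56 = -51 + 56 = 5$)
$103 + u \left(-90\right) = 103 + 5 \left(-90\right) = 103 - 450 = -347$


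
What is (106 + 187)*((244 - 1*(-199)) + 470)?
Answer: 267509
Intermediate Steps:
(106 + 187)*((244 - 1*(-199)) + 470) = 293*((244 + 199) + 470) = 293*(443 + 470) = 293*913 = 267509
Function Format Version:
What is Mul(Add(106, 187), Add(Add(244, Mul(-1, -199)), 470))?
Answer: 267509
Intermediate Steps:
Mul(Add(106, 187), Add(Add(244, Mul(-1, -199)), 470)) = Mul(293, Add(Add(244, 199), 470)) = Mul(293, Add(443, 470)) = Mul(293, 913) = 267509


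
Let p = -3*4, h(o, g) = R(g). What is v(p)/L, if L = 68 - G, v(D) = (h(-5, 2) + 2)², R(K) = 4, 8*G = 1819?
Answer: -96/425 ≈ -0.22588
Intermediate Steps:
G = 1819/8 (G = (⅛)*1819 = 1819/8 ≈ 227.38)
h(o, g) = 4
p = -12
v(D) = 36 (v(D) = (4 + 2)² = 6² = 36)
L = -1275/8 (L = 68 - 1*1819/8 = 68 - 1819/8 = -1275/8 ≈ -159.38)
v(p)/L = 36/(-1275/8) = 36*(-8/1275) = -96/425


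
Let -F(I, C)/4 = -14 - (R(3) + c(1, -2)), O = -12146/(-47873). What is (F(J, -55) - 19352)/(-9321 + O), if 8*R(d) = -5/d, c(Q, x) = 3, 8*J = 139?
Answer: 5539336957/2677272522 ≈ 2.0690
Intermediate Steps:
J = 139/8 (J = (⅛)*139 = 139/8 ≈ 17.375)
R(d) = -5/(8*d) (R(d) = (-5/d)/8 = -5/(8*d))
O = 12146/47873 (O = -12146*(-1/47873) = 12146/47873 ≈ 0.25371)
F(I, C) = 403/6 (F(I, C) = -4*(-14 - (-5/8/3 + 3)) = -4*(-14 - (-5/8*⅓ + 3)) = -4*(-14 - (-5/24 + 3)) = -4*(-14 - 1*67/24) = -4*(-14 - 67/24) = -4*(-403/24) = 403/6)
(F(J, -55) - 19352)/(-9321 + O) = (403/6 - 19352)/(-9321 + 12146/47873) = -115709/(6*(-446212087/47873)) = -115709/6*(-47873/446212087) = 5539336957/2677272522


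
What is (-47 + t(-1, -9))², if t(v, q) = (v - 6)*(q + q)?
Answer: 6241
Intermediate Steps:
t(v, q) = 2*q*(-6 + v) (t(v, q) = (-6 + v)*(2*q) = 2*q*(-6 + v))
(-47 + t(-1, -9))² = (-47 + 2*(-9)*(-6 - 1))² = (-47 + 2*(-9)*(-7))² = (-47 + 126)² = 79² = 6241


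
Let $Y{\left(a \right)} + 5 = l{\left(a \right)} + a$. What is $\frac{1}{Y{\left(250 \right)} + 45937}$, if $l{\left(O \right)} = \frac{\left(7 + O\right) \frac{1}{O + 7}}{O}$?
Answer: $\frac{250}{11545501} \approx 2.1653 \cdot 10^{-5}$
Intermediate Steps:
$l{\left(O \right)} = \frac{1}{O}$ ($l{\left(O \right)} = \frac{\left(7 + O\right) \frac{1}{7 + O}}{O} = 1 \frac{1}{O} = \frac{1}{O}$)
$Y{\left(a \right)} = -5 + a + \frac{1}{a}$ ($Y{\left(a \right)} = -5 + \left(\frac{1}{a} + a\right) = -5 + \left(a + \frac{1}{a}\right) = -5 + a + \frac{1}{a}$)
$\frac{1}{Y{\left(250 \right)} + 45937} = \frac{1}{\left(-5 + 250 + \frac{1}{250}\right) + 45937} = \frac{1}{\frac{61251}{250} + 45937} = \frac{1}{\frac{11545501}{250}} = \frac{250}{11545501}$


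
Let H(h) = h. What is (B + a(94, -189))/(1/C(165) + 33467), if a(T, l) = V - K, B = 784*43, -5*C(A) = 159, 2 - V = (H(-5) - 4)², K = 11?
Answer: 2672949/2660624 ≈ 1.0046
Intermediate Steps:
V = -79 (V = 2 - (-5 - 4)² = 2 - 1*(-9)² = 2 - 1*81 = 2 - 81 = -79)
C(A) = -159/5 (C(A) = -⅕*159 = -159/5)
B = 33712
a(T, l) = -90 (a(T, l) = -79 - 1*11 = -79 - 11 = -90)
(B + a(94, -189))/(1/C(165) + 33467) = (33712 - 90)/(1/(-159/5) + 33467) = 33622/(-5/159 + 33467) = 33622/(5321248/159) = 33622*(159/5321248) = 2672949/2660624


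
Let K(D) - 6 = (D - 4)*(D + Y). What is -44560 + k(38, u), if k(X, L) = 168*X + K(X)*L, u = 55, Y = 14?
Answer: 59394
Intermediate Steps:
K(D) = 6 + (-4 + D)*(14 + D) (K(D) = 6 + (D - 4)*(D + 14) = 6 + (-4 + D)*(14 + D))
k(X, L) = 168*X + L*(-50 + X² + 10*X) (k(X, L) = 168*X + (-50 + X² + 10*X)*L = 168*X + L*(-50 + X² + 10*X))
-44560 + k(38, u) = -44560 + (168*38 + 55*(-50 + 38² + 10*38)) = -44560 + (6384 + 55*(-50 + 1444 + 380)) = -44560 + (6384 + 55*1774) = -44560 + (6384 + 97570) = -44560 + 103954 = 59394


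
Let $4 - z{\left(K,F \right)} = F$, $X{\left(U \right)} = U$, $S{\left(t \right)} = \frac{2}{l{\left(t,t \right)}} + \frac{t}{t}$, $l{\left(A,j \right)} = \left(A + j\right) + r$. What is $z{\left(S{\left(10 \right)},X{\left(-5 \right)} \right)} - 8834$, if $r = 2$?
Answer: $-8825$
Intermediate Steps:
$l{\left(A,j \right)} = 2 + A + j$ ($l{\left(A,j \right)} = \left(A + j\right) + 2 = 2 + A + j$)
$S{\left(t \right)} = 1 + \frac{2}{2 + 2 t}$ ($S{\left(t \right)} = \frac{2}{2 + t + t} + \frac{t}{t} = \frac{2}{2 + 2 t} + 1 = 1 + \frac{2}{2 + 2 t}$)
$z{\left(K,F \right)} = 4 - F$
$z{\left(S{\left(10 \right)},X{\left(-5 \right)} \right)} - 8834 = \left(4 - -5\right) - 8834 = \left(4 + 5\right) - 8834 = 9 - 8834 = -8825$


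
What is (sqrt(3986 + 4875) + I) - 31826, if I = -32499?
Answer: -64325 + sqrt(8861) ≈ -64231.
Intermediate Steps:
(sqrt(3986 + 4875) + I) - 31826 = (sqrt(3986 + 4875) - 32499) - 31826 = (sqrt(8861) - 32499) - 31826 = (-32499 + sqrt(8861)) - 31826 = -64325 + sqrt(8861)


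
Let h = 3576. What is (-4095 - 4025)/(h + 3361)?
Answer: -1160/991 ≈ -1.1705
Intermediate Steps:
(-4095 - 4025)/(h + 3361) = (-4095 - 4025)/(3576 + 3361) = -8120/6937 = -8120*1/6937 = -1160/991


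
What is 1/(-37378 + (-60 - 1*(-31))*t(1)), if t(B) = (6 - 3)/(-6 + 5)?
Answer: -1/37291 ≈ -2.6816e-5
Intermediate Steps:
t(B) = -3 (t(B) = 3/(-1) = 3*(-1) = -3)
1/(-37378 + (-60 - 1*(-31))*t(1)) = 1/(-37378 + (-60 - 1*(-31))*(-3)) = 1/(-37378 + (-60 + 31)*(-3)) = 1/(-37378 - 29*(-3)) = 1/(-37378 + 87) = 1/(-37291) = -1/37291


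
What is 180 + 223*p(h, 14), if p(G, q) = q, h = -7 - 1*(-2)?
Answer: 3302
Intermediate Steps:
h = -5 (h = -7 + 2 = -5)
180 + 223*p(h, 14) = 180 + 223*14 = 180 + 3122 = 3302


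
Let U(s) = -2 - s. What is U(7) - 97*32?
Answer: -3113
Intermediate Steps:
U(7) - 97*32 = (-2 - 1*7) - 97*32 = (-2 - 7) - 3104 = -9 - 3104 = -3113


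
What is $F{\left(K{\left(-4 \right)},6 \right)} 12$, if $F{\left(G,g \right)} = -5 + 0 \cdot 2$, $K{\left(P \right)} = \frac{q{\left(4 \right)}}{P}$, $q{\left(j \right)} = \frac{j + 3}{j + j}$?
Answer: $-60$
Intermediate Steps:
$q{\left(j \right)} = \frac{3 + j}{2 j}$
$K{\left(P \right)} = \frac{7}{8 P}$ ($K{\left(P \right)} = \frac{\frac{1}{2} \cdot \frac{1}{4} \left(3 + 4\right)}{P} = \frac{\frac{1}{2} \cdot \frac{1}{4} \cdot 7}{P} = \frac{7}{8 P}$)
$F{\left(G,g \right)} = -5$ ($F{\left(G,g \right)} = -5 + 0 = -5$)
$F{\left(K{\left(-4 \right)},6 \right)} 12 = \left(-5\right) 12 = -60$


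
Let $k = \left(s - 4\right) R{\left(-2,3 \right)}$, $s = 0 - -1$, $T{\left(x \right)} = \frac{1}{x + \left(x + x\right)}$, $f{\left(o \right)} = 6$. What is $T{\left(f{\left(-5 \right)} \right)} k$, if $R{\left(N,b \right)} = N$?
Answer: $\frac{1}{3} \approx 0.33333$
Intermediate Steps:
$T{\left(x \right)} = \frac{1}{3 x}$ ($T{\left(x \right)} = \frac{1}{x + 2 x} = \frac{1}{3 x}$)
$s = 1$ ($s = 0 + 1 = 1$)
$k = 6$ ($k = \left(1 - 4\right) \left(-2\right) = \left(-3\right) \left(-2\right) = 6$)
$T{\left(f{\left(-5 \right)} \right)} k = \frac{1}{3 \cdot 6} \cdot 6 = \frac{1}{3} \cdot \frac{1}{6} \cdot 6 = \frac{1}{18} \cdot 6 = \frac{1}{3}$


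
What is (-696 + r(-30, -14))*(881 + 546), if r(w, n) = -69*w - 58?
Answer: 1877932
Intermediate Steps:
r(w, n) = -58 - 69*w
(-696 + r(-30, -14))*(881 + 546) = (-696 + (-58 - 69*(-30)))*(881 + 546) = (-696 + (-58 + 2070))*1427 = (-696 + 2012)*1427 = 1316*1427 = 1877932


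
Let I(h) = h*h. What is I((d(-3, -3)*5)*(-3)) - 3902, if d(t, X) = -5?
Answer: 1723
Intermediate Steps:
I(h) = h²
I((d(-3, -3)*5)*(-3)) - 3902 = (-5*5*(-3))² - 3902 = (-25*(-3))² - 3902 = 75² - 3902 = 5625 - 3902 = 1723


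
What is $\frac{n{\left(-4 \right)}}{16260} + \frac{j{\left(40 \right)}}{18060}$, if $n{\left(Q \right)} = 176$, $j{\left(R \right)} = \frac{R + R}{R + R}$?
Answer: $\frac{17749}{1631420} \approx 0.010879$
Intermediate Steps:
$j{\left(R \right)} = 1$ ($j{\left(R \right)} = \frac{2 R}{2 R} = 2 R \frac{1}{2 R} = 1$)
$\frac{n{\left(-4 \right)}}{16260} + \frac{j{\left(40 \right)}}{18060} = \frac{176}{16260} + 1 \cdot \frac{1}{18060} = 176 \cdot \frac{1}{16260} + 1 \cdot \frac{1}{18060} = \frac{44}{4065} + \frac{1}{18060} = \frac{17749}{1631420}$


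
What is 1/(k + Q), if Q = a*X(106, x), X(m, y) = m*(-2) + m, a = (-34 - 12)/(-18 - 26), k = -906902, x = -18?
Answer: -11/9977141 ≈ -1.1025e-6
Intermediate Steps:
a = 23/22 (a = -46/(-44) = -46*(-1/44) = 23/22 ≈ 1.0455)
X(m, y) = -m (X(m, y) = -2*m + m = -m)
Q = -1219/11 (Q = 23*(-1*106)/22 = (23/22)*(-106) = -1219/11 ≈ -110.82)
1/(k + Q) = 1/(-906902 - 1219/11) = 1/(-9977141/11) = -11/9977141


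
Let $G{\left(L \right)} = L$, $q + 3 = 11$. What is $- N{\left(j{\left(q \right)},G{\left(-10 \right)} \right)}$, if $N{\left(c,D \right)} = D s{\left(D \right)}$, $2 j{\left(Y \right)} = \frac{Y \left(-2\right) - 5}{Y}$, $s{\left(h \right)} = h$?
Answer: $-100$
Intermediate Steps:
$q = 8$ ($q = -3 + 11 = 8$)
$j{\left(Y \right)} = \frac{-5 - 2 Y}{2 Y}$ ($j{\left(Y \right)} = \frac{\left(Y \left(-2\right) - 5\right) \frac{1}{Y}}{2} = \frac{\left(- 2 Y - 5\right) \frac{1}{Y}}{2} = \frac{\left(-5 - 2 Y\right) \frac{1}{Y}}{2} = \frac{\frac{1}{Y} \left(-5 - 2 Y\right)}{2} = \frac{-5 - 2 Y}{2 Y}$)
$N{\left(c,D \right)} = D^{2}$ ($N{\left(c,D \right)} = D D = D^{2}$)
$- N{\left(j{\left(q \right)},G{\left(-10 \right)} \right)} = - \left(-10\right)^{2} = \left(-1\right) 100 = -100$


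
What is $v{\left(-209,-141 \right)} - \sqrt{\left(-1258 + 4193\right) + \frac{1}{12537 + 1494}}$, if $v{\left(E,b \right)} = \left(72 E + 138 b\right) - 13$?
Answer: $-34519 - \frac{\sqrt{64201157174}}{4677} \approx -34573.0$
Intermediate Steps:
$v{\left(E,b \right)} = -13 + 72 E + 138 b$
$v{\left(-209,-141 \right)} - \sqrt{\left(-1258 + 4193\right) + \frac{1}{12537 + 1494}} = \left(-13 + 72 \left(-209\right) + 138 \left(-141\right)\right) - \sqrt{\left(-1258 + 4193\right) + \frac{1}{12537 + 1494}} = \left(-13 - 15048 - 19458\right) - \sqrt{2935 + \frac{1}{14031}} = -34519 - \sqrt{2935 + \frac{1}{14031}} = -34519 - \sqrt{\frac{41180986}{14031}} = -34519 - \frac{\sqrt{64201157174}}{4677}$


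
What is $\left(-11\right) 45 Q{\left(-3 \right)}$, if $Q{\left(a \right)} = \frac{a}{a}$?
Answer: $-495$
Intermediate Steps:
$Q{\left(a \right)} = 1$
$\left(-11\right) 45 Q{\left(-3 \right)} = \left(-11\right) 45 \cdot 1 = \left(-495\right) 1 = -495$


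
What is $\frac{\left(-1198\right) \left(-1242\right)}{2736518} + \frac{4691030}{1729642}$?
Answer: $\frac{3852662509903}{1183299116639} \approx 3.2559$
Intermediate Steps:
$\frac{\left(-1198\right) \left(-1242\right)}{2736518} + \frac{4691030}{1729642} = 1487916 \cdot \frac{1}{2736518} + 4691030 \cdot \frac{1}{1729642} = \frac{743958}{1368259} + \frac{2345515}{864821} = \frac{3852662509903}{1183299116639}$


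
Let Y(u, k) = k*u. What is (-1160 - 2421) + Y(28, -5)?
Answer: -3721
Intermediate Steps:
(-1160 - 2421) + Y(28, -5) = (-1160 - 2421) - 5*28 = -3581 - 140 = -3721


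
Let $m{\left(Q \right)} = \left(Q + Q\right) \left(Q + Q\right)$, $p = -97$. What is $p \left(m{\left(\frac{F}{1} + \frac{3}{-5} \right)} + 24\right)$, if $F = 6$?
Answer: $- \frac{341052}{25} \approx -13642.0$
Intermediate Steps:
$m{\left(Q \right)} = 4 Q^{2}$ ($m{\left(Q \right)} = 2 Q 2 Q = 4 Q^{2}$)
$p \left(m{\left(\frac{F}{1} + \frac{3}{-5} \right)} + 24\right) = - 97 \left(4 \left(\frac{6}{1} + \frac{3}{-5}\right)^{2} + 24\right) = - 97 \left(4 \left(6 \cdot 1 + 3 \left(- \frac{1}{5}\right)\right)^{2} + 24\right) = - 97 \left(4 \left(6 - \frac{3}{5}\right)^{2} + 24\right) = - 97 \left(4 \left(\frac{27}{5}\right)^{2} + 24\right) = - 97 \left(4 \cdot \frac{729}{25} + 24\right) = - 97 \left(\frac{2916}{25} + 24\right) = \left(-97\right) \frac{3516}{25} = - \frac{341052}{25}$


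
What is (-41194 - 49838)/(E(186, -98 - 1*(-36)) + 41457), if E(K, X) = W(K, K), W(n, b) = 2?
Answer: -91032/41459 ≈ -2.1957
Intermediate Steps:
E(K, X) = 2
(-41194 - 49838)/(E(186, -98 - 1*(-36)) + 41457) = (-41194 - 49838)/(2 + 41457) = -91032/41459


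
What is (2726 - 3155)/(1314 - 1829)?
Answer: 429/515 ≈ 0.83301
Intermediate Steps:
(2726 - 3155)/(1314 - 1829) = -429/(-515) = -429*(-1/515) = 429/515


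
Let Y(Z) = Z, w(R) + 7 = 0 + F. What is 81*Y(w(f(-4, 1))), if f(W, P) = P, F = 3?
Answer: -324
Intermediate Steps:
w(R) = -4 (w(R) = -7 + (0 + 3) = -7 + 3 = -4)
81*Y(w(f(-4, 1))) = 81*(-4) = -324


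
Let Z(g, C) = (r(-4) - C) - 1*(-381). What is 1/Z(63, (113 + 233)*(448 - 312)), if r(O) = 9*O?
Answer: -1/46711 ≈ -2.1408e-5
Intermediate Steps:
Z(g, C) = 345 - C (Z(g, C) = (9*(-4) - C) - 1*(-381) = (-36 - C) + 381 = 345 - C)
1/Z(63, (113 + 233)*(448 - 312)) = 1/(345 - (113 + 233)*(448 - 312)) = 1/(345 - 346*136) = 1/(345 - 1*47056) = 1/(345 - 47056) = 1/(-46711) = -1/46711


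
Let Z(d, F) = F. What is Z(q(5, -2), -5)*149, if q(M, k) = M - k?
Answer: -745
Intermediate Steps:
Z(q(5, -2), -5)*149 = -5*149 = -745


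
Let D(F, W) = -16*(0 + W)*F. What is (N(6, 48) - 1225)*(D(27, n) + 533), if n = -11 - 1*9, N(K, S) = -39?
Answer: -11594672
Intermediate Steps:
n = -20 (n = -11 - 9 = -20)
D(F, W) = -16*F*W (D(F, W) = -16*W*F = -16*F*W)
(N(6, 48) - 1225)*(D(27, n) + 533) = (-39 - 1225)*(-16*27*(-20) + 533) = -1264*(8640 + 533) = -1264*9173 = -11594672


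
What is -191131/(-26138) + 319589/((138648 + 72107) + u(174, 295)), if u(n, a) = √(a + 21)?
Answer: 1464302584059827/165855578693406 - 639178*√79/44417669709 ≈ 8.8287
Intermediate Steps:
u(n, a) = √(21 + a)
-191131/(-26138) + 319589/((138648 + 72107) + u(174, 295)) = -191131/(-26138) + 319589/((138648 + 72107) + √(21 + 295)) = -191131*(-1/26138) + 319589/(210755 + √316) = 191131/26138 + 319589/(210755 + 2*√79)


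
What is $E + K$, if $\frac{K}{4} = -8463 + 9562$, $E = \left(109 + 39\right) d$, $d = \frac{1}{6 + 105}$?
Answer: $\frac{13192}{3} \approx 4397.3$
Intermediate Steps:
$d = \frac{1}{111} \approx 0.009009$
$E = \frac{4}{3}$ ($E = \left(109 + 39\right) \frac{1}{111} = 148 \cdot \frac{1}{111} = \frac{4}{3} \approx 1.3333$)
$K = 4396$ ($K = 4 \left(-8463 + 9562\right) = 4 \cdot 1099 = 4396$)
$E + K = \frac{4}{3} + 4396 = \frac{13192}{3}$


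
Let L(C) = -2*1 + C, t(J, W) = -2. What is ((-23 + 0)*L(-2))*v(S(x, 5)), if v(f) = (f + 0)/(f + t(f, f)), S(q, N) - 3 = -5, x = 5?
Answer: 46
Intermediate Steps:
S(q, N) = -2 (S(q, N) = 3 - 5 = -2)
L(C) = -2 + C
v(f) = f/(-2 + f) (v(f) = (f + 0)/(f - 2) = f/(-2 + f))
((-23 + 0)*L(-2))*v(S(x, 5)) = ((-23 + 0)*(-2 - 2))*(-2/(-2 - 2)) = (-23*(-4))*(-2/(-4)) = 92*(-2*(-¼)) = 92*(½) = 46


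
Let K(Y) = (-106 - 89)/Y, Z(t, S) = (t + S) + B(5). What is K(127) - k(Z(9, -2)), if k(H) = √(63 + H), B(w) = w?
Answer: -195/127 - 5*√3 ≈ -10.196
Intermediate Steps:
Z(t, S) = 5 + S + t (Z(t, S) = (t + S) + 5 = (S + t) + 5 = 5 + S + t)
K(Y) = -195/Y
K(127) - k(Z(9, -2)) = -195/127 - √(63 + (5 - 2 + 9)) = -195*1/127 - √(63 + 12) = -195/127 - √75 = -195/127 - 5*√3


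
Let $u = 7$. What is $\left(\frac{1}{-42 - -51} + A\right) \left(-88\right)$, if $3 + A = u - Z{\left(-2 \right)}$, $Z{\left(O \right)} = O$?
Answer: $- \frac{4840}{9} \approx -537.78$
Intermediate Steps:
$A = 6$ ($A = -3 + \left(7 - -2\right) = -3 + \left(7 + 2\right) = -3 + 9 = 6$)
$\left(\frac{1}{-42 - -51} + A\right) \left(-88\right) = \left(\frac{1}{-42 - -51} + 6\right) \left(-88\right) = \left(\frac{1}{-42 + 51} + 6\right) \left(-88\right) = \left(\frac{1}{9} + 6\right) \left(-88\right) = \frac{55}{9} \left(-88\right) = - \frac{4840}{9}$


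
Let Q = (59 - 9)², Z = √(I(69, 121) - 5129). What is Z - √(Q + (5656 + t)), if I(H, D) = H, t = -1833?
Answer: -√6323 + 2*I*√1265 ≈ -79.517 + 71.134*I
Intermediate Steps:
Z = 2*I*√1265 (Z = √(69 - 5129) = √(-5060) = 2*I*√1265 ≈ 71.134*I)
Q = 2500 (Q = 50² = 2500)
Z - √(Q + (5656 + t)) = 2*I*√1265 - √(2500 + (5656 - 1833)) = 2*I*√1265 - √(2500 + 3823) = 2*I*√1265 - √6323 = -√6323 + 2*I*√1265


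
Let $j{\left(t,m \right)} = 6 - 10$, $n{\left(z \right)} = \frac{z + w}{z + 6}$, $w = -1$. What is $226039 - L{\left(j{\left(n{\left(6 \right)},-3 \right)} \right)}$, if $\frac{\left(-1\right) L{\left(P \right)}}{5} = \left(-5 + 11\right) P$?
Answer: $225919$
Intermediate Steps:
$n{\left(z \right)} = \frac{-1 + z}{6 + z}$ ($n{\left(z \right)} = \frac{z - 1}{z + 6} = \frac{-1 + z}{6 + z}$)
$j{\left(t,m \right)} = -4$
$L{\left(P \right)} = - 30 P$ ($L{\left(P \right)} = - 5 \left(-5 + 11\right) P = - 5 \cdot 6 P = - 30 P$)
$226039 - L{\left(j{\left(n{\left(6 \right)},-3 \right)} \right)} = 226039 - \left(-30\right) \left(-4\right) = 226039 - 120 = 225919$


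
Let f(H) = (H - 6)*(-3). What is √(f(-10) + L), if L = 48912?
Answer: 24*√85 ≈ 221.27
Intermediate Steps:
f(H) = 18 - 3*H (f(H) = (-6 + H)*(-3) = 18 - 3*H)
√(f(-10) + L) = √((18 - 3*(-10)) + 48912) = √((18 + 30) + 48912) = √(48 + 48912) = √48960 = 24*√85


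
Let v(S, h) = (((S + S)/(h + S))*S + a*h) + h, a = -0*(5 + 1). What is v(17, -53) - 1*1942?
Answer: -36199/18 ≈ -2011.1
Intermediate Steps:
a = 0 (a = -0*6 = -4*0 = 0)
v(S, h) = h + 2*S²/(S + h) (v(S, h) = (((S + S)/(h + S))*S + 0*h) + h = (((2*S)/(S + h))*S + 0) + h = ((2*S/(S + h))*S + 0) + h = (2*S²/(S + h) + 0) + h = 2*S²/(S + h) + h = h + 2*S²/(S + h))
v(17, -53) - 1*1942 = ((-53)² + 2*17² + 17*(-53))/(17 - 53) - 1*1942 = (2809 + 2*289 - 901)/(-36) - 1942 = -(2809 + 578 - 901)/36 - 1942 = -1/36*2486 - 1942 = -1243/18 - 1942 = -36199/18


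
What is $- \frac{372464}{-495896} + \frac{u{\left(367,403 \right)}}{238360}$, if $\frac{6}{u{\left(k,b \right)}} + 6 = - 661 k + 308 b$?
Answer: $\frac{657358706698399}{875202847279540} \approx 0.75109$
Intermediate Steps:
$u{\left(k,b \right)} = \frac{6}{-6 - 661 k + 308 b}$ ($u{\left(k,b \right)} = \frac{6}{-6 + \left(- 661 k + 308 b\right)} = \frac{6}{-6 - 661 k + 308 b}$)
$- \frac{372464}{-495896} + \frac{u{\left(367,403 \right)}}{238360} = - \frac{372464}{-495896} + \frac{6 \frac{1}{-6 - 242587 + 308 \cdot 403}}{238360} = \left(-372464\right) \left(- \frac{1}{495896}\right) + \frac{6}{-6 - 242587 + 124124} \cdot \frac{1}{238360} = \frac{46558}{61987} + \frac{6}{-118469} \cdot \frac{1}{238360} = \frac{46558}{61987} + 6 \left(- \frac{1}{118469}\right) \frac{1}{238360} = \frac{46558}{61987} - \frac{3}{14119135420} = \frac{657358706698399}{875202847279540}$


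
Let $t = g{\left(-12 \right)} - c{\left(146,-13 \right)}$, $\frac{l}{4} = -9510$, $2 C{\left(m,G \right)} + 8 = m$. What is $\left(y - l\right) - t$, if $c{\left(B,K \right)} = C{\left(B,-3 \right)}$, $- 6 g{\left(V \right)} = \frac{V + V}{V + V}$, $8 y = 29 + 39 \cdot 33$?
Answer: $\frac{114821}{3} \approx 38274.0$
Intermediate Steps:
$C{\left(m,G \right)} = -4 + \frac{m}{2}$
$l = -38040$ ($l = 4 \left(-9510\right) = -38040$)
$y = \frac{329}{2}$ ($y = \frac{29 + 39 \cdot 33}{8} = \frac{29 + 1287}{8} = \frac{1}{8} \cdot 1316 = \frac{329}{2} \approx 164.5$)
$g{\left(V \right)} = - \frac{1}{6}$ ($g{\left(V \right)} = - \frac{\left(V + V\right) \frac{1}{V + V}}{6} = - \frac{2 V \frac{1}{2 V}}{6} = \left(- \frac{1}{6}\right) 1 = - \frac{1}{6}$)
$c{\left(B,K \right)} = -4 + \frac{B}{2}$
$t = - \frac{415}{6}$ ($t = - \frac{1}{6} - \left(-4 + \frac{1}{2} \cdot 146\right) = - \frac{1}{6} - \left(-4 + 73\right) = - \frac{1}{6} - 69 = - \frac{415}{6} \approx -69.167$)
$\left(y - l\right) - t = \left(\frac{329}{2} - -38040\right) - - \frac{415}{6} = \left(\frac{329}{2} + 38040\right) + \frac{415}{6} = \frac{76409}{2} + \frac{415}{6} = \frac{114821}{3}$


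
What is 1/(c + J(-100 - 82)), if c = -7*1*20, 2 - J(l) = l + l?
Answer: 1/226 ≈ 0.0044248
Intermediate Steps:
J(l) = 2 - 2*l (J(l) = 2 - (l + l) = 2 - 2*l)
c = -140 (c = -7*20 = -140)
1/(c + J(-100 - 82)) = 1/(-140 + (2 - 2*(-100 - 82))) = 1/(-140 + (2 - 2*(-182))) = 1/(-140 + (2 + 364)) = 1/(-140 + 366) = 1/226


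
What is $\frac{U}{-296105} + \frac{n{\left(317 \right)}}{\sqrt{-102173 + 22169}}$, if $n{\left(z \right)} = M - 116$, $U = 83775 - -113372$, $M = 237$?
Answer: $- \frac{197147}{296105} - \frac{121 i \sqrt{20001}}{40002} \approx -0.6658 - 0.42779 i$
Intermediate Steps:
$U = 197147$ ($U = 83775 + 113372 = 197147$)
$n{\left(z \right)} = 121$ ($n{\left(z \right)} = 237 - 116 = 121$)
$\frac{U}{-296105} + \frac{n{\left(317 \right)}}{\sqrt{-102173 + 22169}} = \frac{197147}{-296105} + \frac{121}{\sqrt{-102173 + 22169}} = 197147 \left(- \frac{1}{296105}\right) + \frac{121}{\sqrt{-80004}} = - \frac{197147}{296105} + \frac{121}{2 i \sqrt{20001}} = - \frac{197147}{296105} + 121 \left(- \frac{i \sqrt{20001}}{40002}\right) = - \frac{197147}{296105} - \frac{121 i \sqrt{20001}}{40002}$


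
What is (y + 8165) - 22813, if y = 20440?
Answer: 5792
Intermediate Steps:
(y + 8165) - 22813 = (20440 + 8165) - 22813 = 28605 - 22813 = 5792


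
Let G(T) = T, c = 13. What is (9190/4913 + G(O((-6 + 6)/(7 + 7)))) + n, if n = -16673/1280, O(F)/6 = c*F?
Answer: -70151249/6288640 ≈ -11.155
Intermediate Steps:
O(F) = 78*F (O(F) = 6*(13*F) = 78*F)
n = -16673/1280 (n = -16673*1/1280 = -16673/1280 ≈ -13.026)
(9190/4913 + G(O((-6 + 6)/(7 + 7)))) + n = (9190/4913 + 78*((-6 + 6)/(7 + 7))) - 16673/1280 = (9190*(1/4913) + 78*(0/14)) - 16673/1280 = (9190/4913 + 78*(0*(1/14))) - 16673/1280 = (9190/4913 + 78*0) - 16673/1280 = (9190/4913 + 0) - 16673/1280 = 9190/4913 - 16673/1280 = -70151249/6288640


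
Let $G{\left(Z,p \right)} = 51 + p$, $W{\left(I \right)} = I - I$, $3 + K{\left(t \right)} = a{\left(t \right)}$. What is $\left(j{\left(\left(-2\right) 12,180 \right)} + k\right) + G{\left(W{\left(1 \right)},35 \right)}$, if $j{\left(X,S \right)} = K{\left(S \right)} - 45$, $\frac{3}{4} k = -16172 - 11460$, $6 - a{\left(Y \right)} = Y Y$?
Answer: $- \frac{207596}{3} \approx -69199.0$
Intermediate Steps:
$a{\left(Y \right)} = 6 - Y^{2}$ ($a{\left(Y \right)} = 6 - Y Y = 6 - Y^{2}$)
$K{\left(t \right)} = 3 - t^{2}$ ($K{\left(t \right)} = -3 - \left(-6 + t^{2}\right) = 3 - t^{2}$)
$W{\left(I \right)} = 0$
$k = - \frac{110528}{3}$ ($k = \frac{4 \left(-16172 - 11460\right)}{3} = \frac{4}{3} \left(-27632\right) = - \frac{110528}{3} \approx -36843.0$)
$j{\left(X,S \right)} = -42 - S^{2}$ ($j{\left(X,S \right)} = \left(3 - S^{2}\right) - 45 = -42 - S^{2}$)
$\left(j{\left(\left(-2\right) 12,180 \right)} + k\right) + G{\left(W{\left(1 \right)},35 \right)} = \left(\left(-42 - 180^{2}\right) - \frac{110528}{3}\right) + \left(51 + 35\right) = \left(\left(-42 - 32400\right) - \frac{110528}{3}\right) + 86 = \left(-32442 - \frac{110528}{3}\right) + 86 = - \frac{207854}{3} + 86 = - \frac{207596}{3}$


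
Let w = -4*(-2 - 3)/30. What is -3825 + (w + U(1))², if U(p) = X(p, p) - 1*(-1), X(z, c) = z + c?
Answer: -34304/9 ≈ -3811.6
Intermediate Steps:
X(z, c) = c + z
U(p) = 1 + 2*p (U(p) = (p + p) - 1*(-1) = 2*p + 1 = 1 + 2*p)
w = ⅔ (w = -4*(-5)*(1/30) = 20*(1/30) = ⅔ ≈ 0.66667)
-3825 + (w + U(1))² = -3825 + (⅔ + (1 + 2*1))² = -3825 + (⅔ + (1 + 2))² = -3825 + (⅔ + 3)² = -3825 + (11/3)² = -3825 + 121/9 = -34304/9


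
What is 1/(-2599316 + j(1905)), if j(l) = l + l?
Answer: -1/2595506 ≈ -3.8528e-7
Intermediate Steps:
j(l) = 2*l
1/(-2599316 + j(1905)) = 1/(-2599316 + 2*1905) = 1/(-2599316 + 3810) = 1/(-2595506) = -1/2595506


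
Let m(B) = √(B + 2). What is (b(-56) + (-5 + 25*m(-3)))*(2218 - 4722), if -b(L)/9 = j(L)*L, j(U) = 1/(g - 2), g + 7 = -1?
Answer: 693608/5 - 62600*I ≈ 1.3872e+5 - 62600.0*I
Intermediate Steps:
g = -8 (g = -7 - 1 = -8)
m(B) = √(2 + B)
j(U) = -⅒ (j(U) = 1/(-8 - 2) = 1/(-10) = -⅒)
b(L) = 9*L/10 (b(L) = -(-9)*L/10 = 9*L/10)
(b(-56) + (-5 + 25*m(-3)))*(2218 - 4722) = ((9/10)*(-56) + (-5 + 25*√(2 - 3)))*(2218 - 4722) = (-252/5 + (-5 + 25*√(-1)))*(-2504) = (-252/5 + (-5 + 25*I))*(-2504) = (-277/5 + 25*I)*(-2504) = 693608/5 - 62600*I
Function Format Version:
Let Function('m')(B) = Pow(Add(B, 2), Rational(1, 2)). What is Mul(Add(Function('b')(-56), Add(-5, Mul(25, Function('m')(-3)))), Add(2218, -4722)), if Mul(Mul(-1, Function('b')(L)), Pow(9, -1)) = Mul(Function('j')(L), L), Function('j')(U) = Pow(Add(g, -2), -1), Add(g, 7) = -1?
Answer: Add(Rational(693608, 5), Mul(-62600, I)) ≈ Add(1.3872e+5, Mul(-62600., I))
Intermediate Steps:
g = -8 (g = Add(-7, -1) = -8)
Function('m')(B) = Pow(Add(2, B), Rational(1, 2))
Function('j')(U) = Rational(-1, 10) (Function('j')(U) = Pow(Add(-8, -2), -1) = Pow(-10, -1) = Rational(-1, 10))
Function('b')(L) = Mul(Rational(9, 10), L) (Function('b')(L) = Mul(-9, Mul(Rational(-1, 10), L)) = Mul(Rational(9, 10), L))
Mul(Add(Function('b')(-56), Add(-5, Mul(25, Function('m')(-3)))), Add(2218, -4722)) = Mul(Add(Mul(Rational(9, 10), -56), Add(-5, Mul(25, Pow(Add(2, -3), Rational(1, 2))))), Add(2218, -4722)) = Mul(Add(Rational(-252, 5), Add(-5, Mul(25, Pow(-1, Rational(1, 2))))), -2504) = Mul(Add(Rational(-252, 5), Add(-5, Mul(25, I))), -2504) = Mul(Add(Rational(-277, 5), Mul(25, I)), -2504) = Add(Rational(693608, 5), Mul(-62600, I))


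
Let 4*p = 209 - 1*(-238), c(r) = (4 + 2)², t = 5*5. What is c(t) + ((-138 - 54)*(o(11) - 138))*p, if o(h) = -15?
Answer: 3282804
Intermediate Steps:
t = 25
c(r) = 36 (c(r) = 6² = 36)
p = 447/4 (p = (209 - 1*(-238))/4 = (209 + 238)/4 = (¼)*447 = 447/4 ≈ 111.75)
c(t) + ((-138 - 54)*(o(11) - 138))*p = 36 + ((-138 - 54)*(-15 - 138))*(447/4) = 36 - 192*(-153)*(447/4) = 36 + 29376*(447/4) = 36 + 3282768 = 3282804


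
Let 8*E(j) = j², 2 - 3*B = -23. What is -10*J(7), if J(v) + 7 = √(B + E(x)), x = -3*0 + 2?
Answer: 70 - 5*√318/3 ≈ 40.279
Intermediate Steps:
B = 25/3 (B = ⅔ - ⅓*(-23) = ⅔ + 23/3 = 25/3 ≈ 8.3333)
x = 2 (x = 0 + 2 = 2)
E(j) = j²/8
J(v) = -7 + √318/6 (J(v) = -7 + √(25/3 + (⅛)*2²) = -7 + √(25/3 + (⅛)*4) = -7 + √(25/3 + ½) = -7 + √(53/6) = -7 + √318/6)
-10*J(7) = -10*(-7 + √318/6) = 70 - 5*√318/3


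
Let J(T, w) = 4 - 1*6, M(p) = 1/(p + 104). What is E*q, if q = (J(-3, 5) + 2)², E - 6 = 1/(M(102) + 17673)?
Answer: 0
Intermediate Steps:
M(p) = 1/(104 + p)
J(T, w) = -2 (J(T, w) = 4 - 6 = -2)
E = 21844040/3640639 (E = 6 + 1/(1/(104 + 102) + 17673) = 6 + 1/(1/206 + 17673) = 6 + 1/(3640639/206) = 6 + 206/3640639 = 21844040/3640639 ≈ 6.0001)
q = 0 (q = (-2 + 2)² = 0² = 0)
E*q = (21844040/3640639)*0 = 0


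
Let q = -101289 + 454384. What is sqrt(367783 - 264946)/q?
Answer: sqrt(102837)/353095 ≈ 0.00090820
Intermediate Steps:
q = 353095
sqrt(367783 - 264946)/q = sqrt(367783 - 264946)/353095 = sqrt(102837)*(1/353095) = sqrt(102837)/353095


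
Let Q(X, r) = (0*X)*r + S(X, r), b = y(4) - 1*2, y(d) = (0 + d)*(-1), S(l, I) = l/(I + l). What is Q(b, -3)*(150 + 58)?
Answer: 416/3 ≈ 138.67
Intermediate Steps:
y(d) = -d (y(d) = d*(-1) = -d)
b = -6 (b = -1*4 - 1*2 = -4 - 2 = -6)
Q(X, r) = X/(X + r) (Q(X, r) = (0*X)*r + X/(r + X) = 0*r + X/(X + r) = 0 + X/(X + r) = X/(X + r))
Q(b, -3)*(150 + 58) = (-6/(-6 - 3))*(150 + 58) = -6/(-9)*208 = -6*(-⅑)*208 = (⅔)*208 = 416/3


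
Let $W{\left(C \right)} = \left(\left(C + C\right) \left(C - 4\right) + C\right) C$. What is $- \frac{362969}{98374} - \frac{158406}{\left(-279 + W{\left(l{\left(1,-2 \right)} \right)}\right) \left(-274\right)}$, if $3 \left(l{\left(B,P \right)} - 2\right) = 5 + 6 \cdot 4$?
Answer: $- \frac{1199942894291}{353723588548} \approx -3.3923$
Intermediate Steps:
$l{\left(B,P \right)} = \frac{35}{3}$ ($l{\left(B,P \right)} = 2 + \frac{5 + 6 \cdot 4}{3} = 2 + \frac{5 + 24}{3} = 2 + \frac{1}{3} \cdot 29 = 2 + \frac{29}{3} = \frac{35}{3}$)
$W{\left(C \right)} = C \left(C + 2 C \left(-4 + C\right)\right)$ ($W{\left(C \right)} = \left(2 C \left(-4 + C\right) + C\right) C = \left(C + 2 C \left(-4 + C\right)\right) C = C \left(C + 2 C \left(-4 + C\right)\right)$)
$- \frac{362969}{98374} - \frac{158406}{\left(-279 + W{\left(l{\left(1,-2 \right)} \right)}\right) \left(-274\right)} = - \frac{362969}{98374} - \frac{158406}{\left(-279 + \left(\frac{35}{3}\right)^{2} \left(-7 + 2 \cdot \frac{35}{3}\right)\right) \left(-274\right)} = \left(-362969\right) \frac{1}{98374} - \frac{158406}{\left(-279 + \frac{1225 \left(-7 + \frac{70}{3}\right)}{9}\right) \left(-274\right)} = - \frac{362969}{98374} - \frac{158406}{\left(-279 + \frac{1225}{9} \cdot \frac{49}{3}\right) \left(-274\right)} = - \frac{362969}{98374} - \frac{158406}{\left(-279 + \frac{60025}{27}\right) \left(-274\right)} = - \frac{362969}{98374} - \frac{158406}{\frac{52492}{27} \left(-274\right)} = - \frac{362969}{98374} - \frac{158406}{- \frac{14382808}{27}} = - \frac{362969}{98374} - - \frac{2138481}{7191404} = - \frac{362969}{98374} + \frac{2138481}{7191404} = - \frac{1199942894291}{353723588548}$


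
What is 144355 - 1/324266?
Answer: 46809418429/324266 ≈ 1.4436e+5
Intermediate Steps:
144355 - 1/324266 = 46809418429/324266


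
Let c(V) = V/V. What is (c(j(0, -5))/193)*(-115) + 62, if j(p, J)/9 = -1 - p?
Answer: 11851/193 ≈ 61.404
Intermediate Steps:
j(p, J) = -9 - 9*p (j(p, J) = 9*(-1 - p) = -9 - 9*p)
c(V) = 1
(c(j(0, -5))/193)*(-115) + 62 = (1/193)*(-115) + 62 = -115/193 + 62 = 11851/193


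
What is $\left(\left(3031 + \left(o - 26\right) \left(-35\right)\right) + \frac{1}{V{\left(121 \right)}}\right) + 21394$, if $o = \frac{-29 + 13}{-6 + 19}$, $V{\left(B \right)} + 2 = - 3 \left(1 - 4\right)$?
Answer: $\frac{2309418}{91} \approx 25378.0$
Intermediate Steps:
$V{\left(B \right)} = 7$ ($V{\left(B \right)} = -2 - 3 \left(1 - 4\right) = -2 - -9 = -2 + 9 = 7$)
$o = - \frac{16}{13} \approx -1.2308$
$\left(\left(3031 + \left(o - 26\right) \left(-35\right)\right) + \frac{1}{V{\left(121 \right)}}\right) + 21394 = \left(\left(3031 + \left(- \frac{16}{13} - 26\right) \left(-35\right)\right) + \frac{1}{7}\right) + 21394 = \left(\left(3031 - - \frac{12390}{13}\right) + \frac{1}{7}\right) + 21394 = \left(\left(3031 + \frac{12390}{13}\right) + \frac{1}{7}\right) + 21394 = \left(\frac{51793}{13} + \frac{1}{7}\right) + 21394 = \frac{362564}{91} + 21394 = \frac{2309418}{91}$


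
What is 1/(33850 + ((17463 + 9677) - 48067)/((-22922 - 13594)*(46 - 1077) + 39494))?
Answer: 37687490/1275721515573 ≈ 2.9542e-5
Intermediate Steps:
1/(33850 + ((17463 + 9677) - 48067)/((-22922 - 13594)*(46 - 1077) + 39494)) = 1/(33850 + (27140 - 48067)/(-36516*(-1031) + 39494)) = 1/(33850 - 20927/(37647996 + 39494)) = 1/(33850 - 20927/37687490) = 1/(1275721515573/37687490) = 37687490/1275721515573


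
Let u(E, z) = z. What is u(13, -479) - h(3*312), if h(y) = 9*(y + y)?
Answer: -17327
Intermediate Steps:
h(y) = 18*y (h(y) = 9*(2*y) = 18*y)
u(13, -479) - h(3*312) = -479 - 18*3*312 = -479 - 18*936 = -479 - 1*16848 = -479 - 16848 = -17327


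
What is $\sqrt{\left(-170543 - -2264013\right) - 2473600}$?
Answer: $i \sqrt{380130} \approx 616.55 i$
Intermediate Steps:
$\sqrt{\left(-170543 - -2264013\right) - 2473600} = \sqrt{\left(-170543 + 2264013\right) - 2473600} = \sqrt{2093470 - 2473600} = \sqrt{-380130} = i \sqrt{380130}$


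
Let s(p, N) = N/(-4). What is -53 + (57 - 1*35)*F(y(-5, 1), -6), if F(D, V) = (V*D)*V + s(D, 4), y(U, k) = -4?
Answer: -3243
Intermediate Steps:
s(p, N) = -N/4 (s(p, N) = N*(-¼) = -N/4)
F(D, V) = -1 + D*V² (F(D, V) = (V*D)*V - ¼*4 = (D*V)*V - 1 = D*V² - 1 = -1 + D*V²)
-53 + (57 - 1*35)*F(y(-5, 1), -6) = -53 + (57 - 1*35)*(-1 - 4*(-6)²) = -53 + (57 - 35)*(-1 - 4*36) = -53 + 22*(-1 - 144) = -53 + 22*(-145) = -53 - 3190 = -3243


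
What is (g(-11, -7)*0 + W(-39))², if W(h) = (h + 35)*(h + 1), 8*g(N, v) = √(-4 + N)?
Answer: 23104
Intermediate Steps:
g(N, v) = √(-4 + N)/8
W(h) = (1 + h)*(35 + h) (W(h) = (35 + h)*(1 + h) = (1 + h)*(35 + h))
(g(-11, -7)*0 + W(-39))² = ((√(-4 - 11)/8)*0 + (35 + (-39)² + 36*(-39)))² = ((√(-15)/8)*0 + (35 + 1521 - 1404))² = (((I*√15)/8)*0 + 152)² = ((I*√15/8)*0 + 152)² = (0 + 152)² = 152² = 23104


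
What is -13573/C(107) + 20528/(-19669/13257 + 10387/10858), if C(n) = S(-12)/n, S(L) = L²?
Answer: -535684928580065/10924638192 ≈ -49035.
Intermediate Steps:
C(n) = 144/n (C(n) = (-12)²/n = 144/n)
-13573/C(107) + 20528/(-19669/13257 + 10387/10858) = -13573/(144/107) + 20528/(-19669/13257 + 10387/10858) = -13573/(144*(1/107)) + 20528/(-19669*1/13257 + 10387*(1/10858)) = -13573/144/107 + 20528/(-19669/13257 + 10387/10858) = -13573*107/144 + 20528/(-75865543/143944506) = -1452311/144 + 20528*(-143944506/75865543) = -1452311/144 - 2954892819168/75865543 = -535684928580065/10924638192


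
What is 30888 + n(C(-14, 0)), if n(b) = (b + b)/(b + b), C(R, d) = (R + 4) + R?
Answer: 30889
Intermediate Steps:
C(R, d) = 4 + 2*R (C(R, d) = (4 + R) + R = 4 + 2*R)
n(b) = 1 (n(b) = (2*b)/((2*b)) = (2*b)*(1/(2*b)) = 1)
30888 + n(C(-14, 0)) = 30888 + 1 = 30889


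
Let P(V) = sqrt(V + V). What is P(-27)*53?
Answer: 159*I*sqrt(6) ≈ 389.47*I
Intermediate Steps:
P(V) = sqrt(2)*sqrt(V) (P(V) = sqrt(2*V) = sqrt(2)*sqrt(V))
P(-27)*53 = (sqrt(2)*sqrt(-27))*53 = (sqrt(2)*(3*I*sqrt(3)))*53 = (3*I*sqrt(6))*53 = 159*I*sqrt(6)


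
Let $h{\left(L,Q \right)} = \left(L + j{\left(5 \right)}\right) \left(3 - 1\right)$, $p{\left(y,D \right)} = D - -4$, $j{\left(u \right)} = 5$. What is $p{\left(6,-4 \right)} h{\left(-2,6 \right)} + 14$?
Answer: $14$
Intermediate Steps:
$p{\left(y,D \right)} = 4 + D$ ($p{\left(y,D \right)} = D + 4 = 4 + D$)
$h{\left(L,Q \right)} = 10 + 2 L$ ($h{\left(L,Q \right)} = \left(L + 5\right) \left(3 - 1\right) = \left(5 + L\right) 2 = 10 + 2 L$)
$p{\left(6,-4 \right)} h{\left(-2,6 \right)} + 14 = \left(4 - 4\right) \left(10 + 2 \left(-2\right)\right) + 14 = 0 \left(10 - 4\right) + 14 = 0 \cdot 6 + 14 = 0 + 14 = 14$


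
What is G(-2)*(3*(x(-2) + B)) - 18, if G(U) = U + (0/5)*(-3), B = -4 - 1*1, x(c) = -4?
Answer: 36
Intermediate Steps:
B = -5 (B = -4 - 1 = -5)
G(U) = U (G(U) = U + (0*(⅕))*(-3) = U + 0*(-3) = U + 0 = U)
G(-2)*(3*(x(-2) + B)) - 18 = -6*(-4 - 5) - 18 = -6*(-9) - 18 = -2*(-27) - 18 = 54 - 18 = 36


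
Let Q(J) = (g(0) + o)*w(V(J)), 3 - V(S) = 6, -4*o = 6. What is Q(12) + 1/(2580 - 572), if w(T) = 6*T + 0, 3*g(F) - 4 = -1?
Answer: 18073/2008 ≈ 9.0005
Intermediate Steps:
o = -3/2 (o = -1/4*6 = -3/2 ≈ -1.5000)
V(S) = -3 (V(S) = 3 - 1*6 = 3 - 6 = -3)
g(F) = 1 (g(F) = 4/3 + (1/3)*(-1) = 4/3 - 1/3 = 1)
w(T) = 6*T
Q(J) = 9 (Q(J) = (1 - 3/2)*(6*(-3)) = -1/2*(-18) = 9)
Q(12) + 1/(2580 - 572) = 9 + 1/(2580 - 572) = 9 + 1/2008 = 18073/2008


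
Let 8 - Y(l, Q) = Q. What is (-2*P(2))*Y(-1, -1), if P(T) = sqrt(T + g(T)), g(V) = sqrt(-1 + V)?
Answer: -18*sqrt(3) ≈ -31.177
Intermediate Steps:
Y(l, Q) = 8 - Q
P(T) = sqrt(T + sqrt(-1 + T))
(-2*P(2))*Y(-1, -1) = (-2*sqrt(2 + sqrt(-1 + 2)))*(8 - 1*(-1)) = (-2*sqrt(2 + sqrt(1)))*(8 + 1) = -2*sqrt(2 + 1)*9 = -2*sqrt(3)*9 = -18*sqrt(3)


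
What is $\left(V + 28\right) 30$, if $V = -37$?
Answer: $-270$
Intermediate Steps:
$\left(V + 28\right) 30 = \left(-37 + 28\right) 30 = \left(-9\right) 30 = -270$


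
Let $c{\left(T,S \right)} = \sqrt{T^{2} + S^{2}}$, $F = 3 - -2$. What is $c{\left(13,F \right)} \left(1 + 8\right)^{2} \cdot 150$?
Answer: $12150 \sqrt{194} \approx 1.6923 \cdot 10^{5}$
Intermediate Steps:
$F = 5$ ($F = 3 + 2 = 5$)
$c{\left(T,S \right)} = \sqrt{S^{2} + T^{2}}$
$c{\left(13,F \right)} \left(1 + 8\right)^{2} \cdot 150 = \sqrt{5^{2} + 13^{2}} \left(1 + 8\right)^{2} \cdot 150 = \sqrt{25 + 169} \cdot 9^{2} \cdot 150 = \sqrt{194} \cdot 81 \cdot 150 = 81 \sqrt{194} \cdot 150 = 12150 \sqrt{194}$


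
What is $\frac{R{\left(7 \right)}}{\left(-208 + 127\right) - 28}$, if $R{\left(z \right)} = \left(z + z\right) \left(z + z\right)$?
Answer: $- \frac{196}{109} \approx -1.7982$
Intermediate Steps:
$R{\left(z \right)} = 4 z^{2}$ ($R{\left(z \right)} = 2 z 2 z = 4 z^{2}$)
$\frac{R{\left(7 \right)}}{\left(-208 + 127\right) - 28} = \frac{4 \cdot 7^{2}}{\left(-208 + 127\right) - 28} = \frac{4 \cdot 49}{-81 - 28} = \frac{196}{-109} = 196 \left(- \frac{1}{109}\right) = - \frac{196}{109}$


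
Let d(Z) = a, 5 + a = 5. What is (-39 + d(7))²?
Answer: 1521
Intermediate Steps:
a = 0 (a = -5 + 5 = 0)
d(Z) = 0
(-39 + d(7))² = (-39 + 0)² = (-39)² = 1521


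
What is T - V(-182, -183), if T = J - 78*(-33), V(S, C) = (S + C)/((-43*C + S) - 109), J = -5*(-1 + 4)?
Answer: 19392467/7578 ≈ 2559.0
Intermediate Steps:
J = -15 (J = -5*3 = -15)
V(S, C) = (C + S)/(-109 + S - 43*C) (V(S, C) = (C + S)/((S - 43*C) - 109) = (C + S)/(-109 + S - 43*C))
T = 2559 (T = -15 - 78*(-33) = -15 + 2574 = 2559)
T - V(-182, -183) = 2559 - (-1*(-183) - 1*(-182))/(109 - 1*(-182) + 43*(-183)) = 2559 - (183 + 182)/(109 + 182 - 7869) = 2559 - 365/(-7578) = 2559 - (-1)*365/7578 = 2559 - 1*(-365/7578) = 2559 + 365/7578 = 19392467/7578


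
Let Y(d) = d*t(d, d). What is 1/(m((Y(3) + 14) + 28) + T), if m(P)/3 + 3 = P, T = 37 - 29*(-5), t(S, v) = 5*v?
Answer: 1/434 ≈ 0.0023041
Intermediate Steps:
Y(d) = 5*d² (Y(d) = d*(5*d) = 5*d²)
T = 182 (T = 37 + 145 = 182)
m(P) = -9 + 3*P
1/(m((Y(3) + 14) + 28) + T) = 1/((-9 + 3*((5*3² + 14) + 28)) + 182) = 1/((-9 + 3*((5*9 + 14) + 28)) + 182) = 1/((-9 + 3*((45 + 14) + 28)) + 182) = 1/((-9 + 3*(59 + 28)) + 182) = 1/((-9 + 3*87) + 182) = 1/((-9 + 261) + 182) = 1/(252 + 182) = 1/434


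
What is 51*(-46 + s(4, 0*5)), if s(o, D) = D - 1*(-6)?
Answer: -2040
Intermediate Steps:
s(o, D) = 6 + D (s(o, D) = D + 6 = 6 + D)
51*(-46 + s(4, 0*5)) = 51*(-46 + (6 + 0*5)) = 51*(-46 + (6 + 0)) = 51*(-46 + 6) = 51*(-40) = -2040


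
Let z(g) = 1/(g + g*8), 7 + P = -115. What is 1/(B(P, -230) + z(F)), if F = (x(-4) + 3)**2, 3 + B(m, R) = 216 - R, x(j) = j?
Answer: 9/3988 ≈ 0.0022568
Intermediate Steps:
P = -122 (P = -7 - 115 = -122)
B(m, R) = 213 - R (B(m, R) = -3 + (216 - R) = 213 - R)
F = 1 (F = (-4 + 3)**2 = (-1)**2 = 1)
z(g) = 1/(9*g) (z(g) = 1/(g + 8*g) = 1/(9*g))
1/(B(P, -230) + z(F)) = 1/((213 - 1*(-230)) + (1/9)/1) = 1/((213 + 230) + (1/9)*1) = 1/(443 + 1/9) = 1/(3988/9) = 9/3988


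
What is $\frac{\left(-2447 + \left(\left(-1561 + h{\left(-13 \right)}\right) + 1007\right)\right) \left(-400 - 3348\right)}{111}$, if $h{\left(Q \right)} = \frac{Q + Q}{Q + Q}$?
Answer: $\frac{3748000}{37} \approx 1.013 \cdot 10^{5}$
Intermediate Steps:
$h{\left(Q \right)} = 1$ ($h{\left(Q \right)} = \frac{2 Q}{2 Q} = 2 Q \frac{1}{2 Q} = 1$)
$\frac{\left(-2447 + \left(\left(-1561 + h{\left(-13 \right)}\right) + 1007\right)\right) \left(-400 - 3348\right)}{111} = \frac{\left(-2447 + \left(\left(-1561 + 1\right) + 1007\right)\right) \left(-400 - 3348\right)}{111} = \left(-2447 + \left(-1560 + 1007\right)\right) \left(-3748\right) \frac{1}{111} = \left(-2447 - 553\right) \left(-3748\right) \frac{1}{111} = \left(-3000\right) \left(-3748\right) \frac{1}{111} = 11244000 \cdot \frac{1}{111} = \frac{3748000}{37}$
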